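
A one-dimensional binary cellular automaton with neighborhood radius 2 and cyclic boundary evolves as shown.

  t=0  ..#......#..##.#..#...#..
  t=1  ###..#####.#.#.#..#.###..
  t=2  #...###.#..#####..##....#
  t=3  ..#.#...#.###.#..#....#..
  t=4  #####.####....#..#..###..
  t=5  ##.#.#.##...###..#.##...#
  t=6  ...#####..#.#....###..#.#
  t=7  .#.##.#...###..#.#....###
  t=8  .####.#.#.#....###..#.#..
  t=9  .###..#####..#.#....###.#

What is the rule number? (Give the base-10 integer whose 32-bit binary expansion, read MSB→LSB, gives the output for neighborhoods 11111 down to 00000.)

  ##### -> .   bit 31 = 0  t=1,i=7
  ####. -> #   bit 30 = 1  t=1,i=8
  ###.# -> .   bit 29 = 0  t=1,i=9
  ###.. -> .   bit 28 = 0  t=1,i=2
  ##.## -> #   bit 27 = 1  t=4,i=5
  ##.#. -> .   bit 26 = 0  t=0,i=14
  ##..# -> .   bit 25 = 0  t=1,i=3
  ##... -> .   bit 24 = 0  t=2,i=1
  #.### -> .   bit 23 = 0  t=1,i=20
  #.##. -> #   bit 22 = 1  t=5,i=7
  #.#.# -> #   bit 21 = 1  t=1,i=11
  #.#.. -> #   bit 20 = 1  t=0,i=15
  #..## -> #   bit 19 = 1  t=0,i=11
  #..#. -> .   bit 18 = 0  t=0,i=17
  #...# -> #   bit 17 = 1  t=0,i=20
  #.... -> .   bit 16 = 0  t=0,i=4
  .#### -> #   bit 15 = 1  t=1,i=6
  .###. -> .   bit 14 = 0  t=1,i=1
  .##.# -> #   bit 13 = 1  t=0,i=13
  .##.. -> .   bit 12 = 0  t=2,i=0
  .#.## -> #   bit 11 = 1  t=1,i=19
  .#.#. -> #   bit 10 = 1  t=1,i=12
  .#..# -> .   bit 9 = 0  t=0,i=10
  .#... -> .   bit 8 = 0  t=0,i=3
  ..### -> #   bit 7 = 1  t=1,i=0
  ..##. -> .   bit 6 = 0  t=0,i=12
  ..#.# -> #   bit 5 = 1  t=1,i=18
  ..#.. -> #   bit 4 = 1  t=0,i=2
  ...## -> .   bit 3 = 0  t=2,i=3
  ...#. -> #   bit 2 = 1  t=0,i=1
  ....# -> #   bit 1 = 1  t=0,i=0
  ..... -> #   bit 0 = 1  t=0,i=5
  bits 01001000011110101010110010110111 = 1215999159

1215999159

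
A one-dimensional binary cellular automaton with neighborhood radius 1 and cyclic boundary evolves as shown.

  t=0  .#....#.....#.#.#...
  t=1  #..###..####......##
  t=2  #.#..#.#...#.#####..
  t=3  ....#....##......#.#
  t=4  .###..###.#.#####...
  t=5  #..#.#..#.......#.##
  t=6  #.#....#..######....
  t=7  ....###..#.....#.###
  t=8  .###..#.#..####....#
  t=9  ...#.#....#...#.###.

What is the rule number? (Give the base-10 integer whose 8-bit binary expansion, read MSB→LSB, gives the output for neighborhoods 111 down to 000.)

67

  ### -> .   bit 7 = 0  t=1,i=4
  ##. -> #   bit 6 = 1  t=1,i=0
  #.# -> .   bit 5 = 0  t=0,i=13
  #.. -> .   bit 4 = 0  t=0,i=2
  .## -> .   bit 3 = 0  t=1,i=3
  .#. -> .   bit 2 = 0  t=0,i=1
  ..# -> #   bit 1 = 1  t=0,i=0
  ... -> #   bit 0 = 1  t=0,i=3
  bits 01000011 = 67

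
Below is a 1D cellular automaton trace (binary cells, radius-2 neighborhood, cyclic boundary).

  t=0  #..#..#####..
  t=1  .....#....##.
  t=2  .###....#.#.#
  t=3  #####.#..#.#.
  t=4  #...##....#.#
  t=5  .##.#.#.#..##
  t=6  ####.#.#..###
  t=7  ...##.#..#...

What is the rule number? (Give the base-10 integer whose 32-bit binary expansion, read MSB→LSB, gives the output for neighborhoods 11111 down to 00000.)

1070230595

  nb #####: next=.  (t=0,i=8, bit31=0)
  nb ####.: next=.  (t=0,i=9, bit30=0)
  nb ###.#: next=#  (t=3,i=4, bit29=1)
  nb ###..: next=#  (t=0,i=10, bit28=1)
  nb ##.##: next=#  (t=5,i=0, bit27=1)
  nb ##.#.: next=#  (t=3,i=5, bit26=1)
  nb ##..#: next=#  (t=0,i=11, bit25=1)
  nb ##...: next=#  (t=1,i=12, bit24=1)
  nb #.###: next=#  (t=2,i=1, bit23=1)
  nb #.##.: next=#  (t=4,i=12, bit22=1)
  nb #.#.#: next=.  (t=2,i=10, bit21=0)
  nb #.#..: next=.  (t=3,i=6, bit20=0)
  nb #..##: next=#  (t=0,i=5, bit19=1)
  nb #..#.: next=.  (t=0,i=2, bit18=0)
  nb #...#: next=#  (t=4,i=2, bit17=1)
  nb #....: next=.  (t=1,i=0, bit16=0)
  nb .####: next=.  (t=0,i=7, bit15=0)
  nb .###.: next=#  (t=2,i=2, bit14=1)
  nb .##.#: next=#  (t=5,i=2, bit13=1)
  nb .##..: next=.  (t=1,i=11, bit12=0)
  nb .#.##: next=#  (t=2,i=0, bit11=1)
  nb .#.#.: next=#  (t=2,i=9, bit10=1)
  nb .#..#: next=.  (t=0,i=1, bit9=0)
  nb .#...: next=.  (t=1,i=6, bit8=0)
  nb ..###: next=.  (t=0,i=6, bit7=0)
  nb ..##.: next=#  (t=1,i=10, bit6=1)
  nb ..#.#: next=.  (t=2,i=8, bit5=0)
  nb ..#..: next=.  (t=0,i=0, bit4=0)
  nb ...##: next=.  (t=1,i=9, bit3=0)
  nb ...#.: next=.  (t=1,i=4, bit2=0)
  nb ....#: next=#  (t=1,i=3, bit1=1)
  nb .....: next=#  (t=1,i=1, bit0=1)
  bits 00111111110010100110110001000011 = 1070230595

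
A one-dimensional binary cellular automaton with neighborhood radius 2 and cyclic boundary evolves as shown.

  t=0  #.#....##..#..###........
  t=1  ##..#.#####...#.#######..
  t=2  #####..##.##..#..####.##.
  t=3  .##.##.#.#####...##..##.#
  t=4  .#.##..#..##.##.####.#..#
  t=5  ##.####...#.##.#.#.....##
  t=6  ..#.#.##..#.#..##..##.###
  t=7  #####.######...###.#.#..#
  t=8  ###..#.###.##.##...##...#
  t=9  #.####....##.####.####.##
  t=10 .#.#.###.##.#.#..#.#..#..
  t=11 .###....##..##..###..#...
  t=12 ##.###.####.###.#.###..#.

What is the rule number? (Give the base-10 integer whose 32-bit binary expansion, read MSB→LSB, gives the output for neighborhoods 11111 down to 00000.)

  ##### -> #   bit 31 = 1  t=1,i=8
  ####. -> .   bit 30 = 0  t=1,i=9
  ###.# -> .   bit 29 = 0  t=2,i=20
  ###.. -> #   bit 28 = 1  t=0,i=16
  ##.## -> #   bit 27 = 1  t=2,i=9
  ##.#. -> .   bit 26 = 0  t=3,i=6
  ##..# -> #   bit 25 = 1  t=0,i=9
  ##... -> #   bit 24 = 1  t=0,i=17
  #.### -> .   bit 23 = 0  t=1,i=6
  #.##. -> #   bit 22 = 1  t=2,i=10
  #.#.# -> #   bit 21 = 1  t=3,i=7
  #.#.. -> .   bit 20 = 0  t=0,i=2
  #..## -> .   bit 19 = 0  t=0,i=13
  #..#. -> #   bit 18 = 1  t=0,i=10
  #...# -> .   bit 17 = 0  t=1,i=12
  #.... -> #   bit 16 = 1  t=0,i=4
  .#### -> #   bit 15 = 1  t=1,i=7
  .###. -> .   bit 14 = 0  t=0,i=15
  .##.# -> .   bit 13 = 0  t=2,i=8
  .##.. -> #   bit 12 = 1  t=0,i=8
  .#.## -> .   bit 11 = 0  t=1,i=5
  .#.#. -> #   bit 10 = 1  t=0,i=1
  .#..# -> .   bit 9 = 0  t=0,i=12
  .#... -> .   bit 8 = 0  t=0,i=3
  ..### -> #   bit 7 = 1  t=0,i=14
  ..##. -> #   bit 6 = 1  t=0,i=7
  ..#.# -> #   bit 5 = 1  t=0,i=0
  ..#.. -> .   bit 4 = 0  t=0,i=11
  ...## -> #   bit 3 = 1  t=0,i=6
  ...#. -> .   bit 2 = 0  t=0,i=24
  ....# -> .   bit 1 = 0  t=0,i=5
  ..... -> #   bit 0 = 1  t=0,i=19
  bits 10011011011001011001010011101001 = 2607125737

2607125737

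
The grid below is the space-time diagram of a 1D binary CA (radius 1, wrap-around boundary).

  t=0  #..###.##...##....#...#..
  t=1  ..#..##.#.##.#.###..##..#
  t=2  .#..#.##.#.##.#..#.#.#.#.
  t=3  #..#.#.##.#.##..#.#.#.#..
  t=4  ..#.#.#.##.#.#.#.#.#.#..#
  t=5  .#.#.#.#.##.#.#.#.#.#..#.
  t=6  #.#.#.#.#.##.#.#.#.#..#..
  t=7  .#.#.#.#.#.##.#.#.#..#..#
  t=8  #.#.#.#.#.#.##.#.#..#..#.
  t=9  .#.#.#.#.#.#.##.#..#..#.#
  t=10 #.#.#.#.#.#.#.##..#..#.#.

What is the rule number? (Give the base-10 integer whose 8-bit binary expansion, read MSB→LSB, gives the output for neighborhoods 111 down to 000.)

99

  nb ###: next=.  (t=0,i=4, bit7=0)
  nb ##.: next=#  (t=0,i=5, bit6=1)
  nb #.#: next=#  (t=0,i=6, bit5=1)
  nb #..: next=.  (t=0,i=1, bit4=0)
  nb .##: next=.  (t=0,i=3, bit3=0)
  nb .#.: next=.  (t=0,i=0, bit2=0)
  nb ..#: next=#  (t=0,i=2, bit1=1)
  nb ...: next=#  (t=0,i=10, bit0=1)
  bits 01100011 = 99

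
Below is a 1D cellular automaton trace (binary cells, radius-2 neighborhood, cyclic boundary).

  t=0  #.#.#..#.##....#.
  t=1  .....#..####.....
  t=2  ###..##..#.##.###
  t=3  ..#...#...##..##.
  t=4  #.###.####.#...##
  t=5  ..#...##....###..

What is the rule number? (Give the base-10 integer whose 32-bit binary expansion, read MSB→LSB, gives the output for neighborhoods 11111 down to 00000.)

  #####|.  b31=0 t=2,i=0
  ####.|.  b30=0 t=1,i=10
  ###.#|.  b29=0 t=4,i=0
  ###..|#  b28=1 t=1,i=11
  ##.##|.  b27=0 t=2,i=13
  ##.#.|.  b26=0 t=4,i=10
  ##..#|.  b25=0 t=2,i=3
  ##...|#  b24=1 t=0,i=11
  #.###|#  b23=1 t=2,i=14
  #.##.|#  b22=1 t=0,i=9
  #.#.#|.  b21=0 t=0,i=0
  #.#..|.  b20=0 t=0,i=4
  #..##|.  b19=0 t=1,i=7
  #..#.|.  b18=0 t=0,i=6
  #...#|#  b17=1 t=3,i=0
  #....|.  b16=0 t=0,i=12
  .####|#  b15=1 t=1,i=9
  .###.|.  b14=0 t=4,i=3
  .##.#|.  b13=0 t=2,i=12
  .##..|#  b12=1 t=0,i=10
  .#.##|#  b11=1 t=0,i=8
  .#.#.|.  b10=0 t=0,i=1
  .#..#|#  b9=1 t=0,i=5
  .#...|#  b8=1 t=3,i=3
  ..###|.  b7=0 t=1,i=8
  ..##.|.  b6=0 t=2,i=5
  ..#.#|.  b5=0 t=0,i=7
  ..#..|#  b4=1 t=1,i=5
  ...##|#  b3=1 t=3,i=9
  ...#.|.  b2=0 t=0,i=14
  ....#|.  b1=0 t=0,i=13
  .....|#  b0=1 t=1,i=0
  bits 00010001110000101001101100011001 = 297966361

297966361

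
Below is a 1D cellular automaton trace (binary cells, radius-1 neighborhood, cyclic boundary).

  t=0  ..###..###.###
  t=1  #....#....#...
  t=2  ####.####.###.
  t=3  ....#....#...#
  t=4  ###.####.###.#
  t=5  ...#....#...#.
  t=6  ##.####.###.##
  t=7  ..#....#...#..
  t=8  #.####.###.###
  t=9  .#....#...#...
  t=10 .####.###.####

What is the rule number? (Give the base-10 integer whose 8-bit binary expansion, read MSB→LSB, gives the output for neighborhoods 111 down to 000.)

53

  ###|.  b7=0 t=0,i=3
  ##.|.  b6=0 t=0,i=4
  #.#|#  b5=1 t=0,i=10
  #..|#  b4=1 t=0,i=0
  .##|.  b3=0 t=0,i=2
  .#.|#  b2=1 t=1,i=0
  ..#|.  b1=0 t=0,i=1
  ...|#  b0=1 t=1,i=2
  bits 00110101 = 53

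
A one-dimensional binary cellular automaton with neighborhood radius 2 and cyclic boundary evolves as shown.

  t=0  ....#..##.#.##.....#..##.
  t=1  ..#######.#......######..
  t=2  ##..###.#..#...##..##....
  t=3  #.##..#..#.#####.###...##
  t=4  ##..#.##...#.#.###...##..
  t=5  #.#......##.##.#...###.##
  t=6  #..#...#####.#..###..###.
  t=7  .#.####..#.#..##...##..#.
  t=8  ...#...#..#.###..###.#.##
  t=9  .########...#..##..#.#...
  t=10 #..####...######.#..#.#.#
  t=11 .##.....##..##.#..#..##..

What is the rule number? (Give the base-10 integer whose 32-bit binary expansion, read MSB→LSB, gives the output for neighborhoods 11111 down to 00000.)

  [31] ##### => #  t=1,i=4
  [30] ####. => .  t=1,i=7
  [29] ###.# => #  t=1,i=8
  [28] ###.. => .  t=1,i=22
  [27] ##.## => #  t=3,i=1
  [26] ##.#. => .  t=0,i=9
  [25] ##..# => #  t=2,i=2
  [24] ##... => .  t=0,i=14
  [23] #.### => #  t=3,i=11
  [22] #.##. => .  t=0,i=12
  [21] #.#.# => #  t=0,i=10
  [20] #.#.. => .  t=1,i=10
  [19] #..## => #  t=0,i=6
  [18] #..#. => .  t=2,i=10
  [17] #...# => #  t=2,i=13
  [16] #.... => .  t=0,i=0
  [15] .#### => .  t=1,i=3
  [14] .###. => .  t=2,i=5
  [13] .##.# => #  t=0,i=8
  [12] .##.. => .  t=0,i=13
  [11] .#.## => .  t=0,i=11
  [10] .#.#. => #  t=4,i=12
  [9] .#..# => #  t=0,i=5
  [8] .#... => #  t=1,i=11
  [7] ..### => .  t=1,i=2
  [6] ..##. => #  t=0,i=7
  [5] ..#.# => .  t=3,i=9
  [4] ..#.. => #  t=0,i=4
  [3] ...## => #  t=1,i=1
  [2] ...#. => #  t=0,i=3
  [1] ....# => #  t=0,i=2
  [0] ..... => .  t=0,i=1
  bits 10101010101010100010011101011110 = 2863277918

2863277918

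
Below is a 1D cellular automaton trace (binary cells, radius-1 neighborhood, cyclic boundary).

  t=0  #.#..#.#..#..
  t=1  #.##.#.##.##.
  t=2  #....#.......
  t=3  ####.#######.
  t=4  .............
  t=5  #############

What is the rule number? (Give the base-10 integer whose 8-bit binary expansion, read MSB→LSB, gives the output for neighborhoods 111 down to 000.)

  ### -> .   bit 7 = 0  t=3,i=1
  ##. -> .   bit 6 = 0  t=1,i=3
  #.# -> .   bit 5 = 0  t=0,i=1
  #.. -> #   bit 4 = 1  t=0,i=3
  .## -> .   bit 3 = 0  t=1,i=2
  .#. -> #   bit 2 = 1  t=0,i=0
  ..# -> .   bit 1 = 0  t=0,i=4
  ... -> #   bit 0 = 1  t=2,i=2
  bits 00010101 = 21

21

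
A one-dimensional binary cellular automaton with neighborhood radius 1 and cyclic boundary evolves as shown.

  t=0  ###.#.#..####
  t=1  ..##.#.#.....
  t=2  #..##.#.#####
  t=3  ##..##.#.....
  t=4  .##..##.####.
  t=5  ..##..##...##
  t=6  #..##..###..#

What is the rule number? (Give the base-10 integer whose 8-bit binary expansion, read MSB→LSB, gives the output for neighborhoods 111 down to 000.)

113

  nb ###: next=.  (t=0,i=0, bit7=0)
  nb ##.: next=#  (t=0,i=2, bit6=1)
  nb #.#: next=#  (t=0,i=3, bit5=1)
  nb #..: next=#  (t=0,i=7, bit4=1)
  nb .##: next=.  (t=0,i=9, bit3=0)
  nb .#.: next=.  (t=0,i=4, bit2=0)
  nb ..#: next=.  (t=0,i=8, bit1=0)
  nb ...: next=#  (t=1,i=0, bit0=1)
  bits 01110001 = 113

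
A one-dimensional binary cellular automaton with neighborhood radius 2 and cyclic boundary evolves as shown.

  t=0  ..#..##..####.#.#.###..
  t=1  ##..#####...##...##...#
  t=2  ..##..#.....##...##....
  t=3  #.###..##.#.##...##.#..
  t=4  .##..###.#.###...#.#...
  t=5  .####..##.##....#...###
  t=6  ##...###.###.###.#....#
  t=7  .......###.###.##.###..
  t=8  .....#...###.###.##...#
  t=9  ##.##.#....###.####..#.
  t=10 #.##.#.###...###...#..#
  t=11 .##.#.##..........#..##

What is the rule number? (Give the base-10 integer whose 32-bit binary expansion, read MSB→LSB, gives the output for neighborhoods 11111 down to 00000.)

2932414790

  [31] ##### => #  t=1,i=6
  [30] ####. => .  t=0,i=11
  [29] ###.# => #  t=0,i=12
  [28] ###.. => .  t=0,i=20
  [27] ##.## => #  t=5,i=0
  [26] ##.#. => #  t=0,i=13
  [25] ##..# => #  t=0,i=7
  [24] ##... => .  t=0,i=21
  [23] #.### => #  t=0,i=18
  [22] #.##. => #  t=3,i=12
  [21] #.#.# => .  t=0,i=14
  [20] #.#.. => .  t=3,i=20
  [19] #..## => #  t=0,i=4
  [18] #..#. => .  t=2,i=5
  [17] #...# => .  t=1,i=10
  [16] #.... => #  t=0,i=22
  [15] .#### => .  t=0,i=10
  [14] .###. => .  t=0,i=19
  [13] .##.# => .  t=3,i=8
  [12] .##.. => #  t=0,i=6
  [11] .#.## => #  t=0,i=17
  [10] .#.#. => .  t=0,i=15
  [9] .#..# => .  t=0,i=3
  [8] .#... => #  t=2,i=7
  [7] ..### => .  t=0,i=9
  [6] ..##. => #  t=0,i=5
  [5] ..#.# => .  t=3,i=0
  [4] ..#.. => .  t=0,i=2
  [3] ...## => .  t=1,i=11
  [2] ...#. => #  t=0,i=1
  [1] ....# => #  t=0,i=0
  [0] ..... => .  t=2,i=9
  bits 10101110110010010001100101000110 = 2932414790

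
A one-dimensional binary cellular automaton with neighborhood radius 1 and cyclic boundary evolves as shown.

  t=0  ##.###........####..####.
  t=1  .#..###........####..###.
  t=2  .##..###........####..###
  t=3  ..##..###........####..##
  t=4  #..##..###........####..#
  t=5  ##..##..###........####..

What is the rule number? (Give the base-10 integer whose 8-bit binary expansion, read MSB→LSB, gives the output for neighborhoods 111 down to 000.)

  nb ###: next=#  (t=0,i=4, bit7=1)
  nb ##.: next=#  (t=0,i=1, bit6=1)
  nb #.#: next=.  (t=0,i=2, bit5=0)
  nb #..: next=#  (t=0,i=6, bit4=1)
  nb .##: next=.  (t=0,i=0, bit3=0)
  nb .#.: next=#  (t=1,i=1, bit2=1)
  nb ..#: next=.  (t=0,i=13, bit1=0)
  nb ...: next=.  (t=0,i=7, bit0=0)
  bits 11010100 = 212

212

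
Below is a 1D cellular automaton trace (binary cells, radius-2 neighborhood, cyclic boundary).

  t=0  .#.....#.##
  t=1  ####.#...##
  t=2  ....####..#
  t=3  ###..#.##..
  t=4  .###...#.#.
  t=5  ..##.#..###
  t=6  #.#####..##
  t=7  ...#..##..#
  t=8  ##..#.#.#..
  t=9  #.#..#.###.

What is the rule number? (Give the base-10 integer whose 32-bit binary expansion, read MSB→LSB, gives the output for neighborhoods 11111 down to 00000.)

374597442

  #####|.  b31=0 t=1,i=0
  ####.|.  b30=0 t=1,i=2
  ###.#|.  b29=0 t=1,i=3
  ###..|#  b28=1 t=2,i=7
  ##.##|.  b27=0 t=6,i=1
  ##.#.|#  b26=1 t=0,i=0
  ##..#|#  b25=1 t=2,i=8
  ##...|.  b24=0 t=4,i=4
  #.###|.  b23=0 t=6,i=2
  #.##.|#  b22=1 t=0,i=9
  #.#.#|.  b21=0 t=8,i=6
  #.#..|#  b20=1 t=0,i=1
  #..##|.  b19=0 t=3,i=10
  #..#.|.  b18=0 t=2,i=9
  #...#|#  b17=1 t=1,i=7
  #....|#  b16=1 t=0,i=3
  .####|#  b15=1 t=1,i=10
  .###.|#  b14=1 t=3,i=1
  .##.#|#  b13=1 t=0,i=10
  .##..|.  b12=0 t=3,i=8
  .#.##|.  b11=0 t=0,i=8
  .#.#.|#  b10=1 t=4,i=8
  .#..#|#  b9=1 t=4,i=10
  .#...|#  b8=1 t=0,i=2
  ..###|.  b7=0 t=1,i=9
  ..##.|#  b6=1 t=5,i=2
  ..#.#|.  b5=0 t=0,i=7
  ..#..|.  b4=0 t=2,i=10
  ...##|.  b3=0 t=1,i=8
  ...#.|.  b2=0 t=0,i=6
  ....#|#  b1=1 t=0,i=5
  .....|.  b0=0 t=0,i=4
  bits 00010110010100111110011101000010 = 374597442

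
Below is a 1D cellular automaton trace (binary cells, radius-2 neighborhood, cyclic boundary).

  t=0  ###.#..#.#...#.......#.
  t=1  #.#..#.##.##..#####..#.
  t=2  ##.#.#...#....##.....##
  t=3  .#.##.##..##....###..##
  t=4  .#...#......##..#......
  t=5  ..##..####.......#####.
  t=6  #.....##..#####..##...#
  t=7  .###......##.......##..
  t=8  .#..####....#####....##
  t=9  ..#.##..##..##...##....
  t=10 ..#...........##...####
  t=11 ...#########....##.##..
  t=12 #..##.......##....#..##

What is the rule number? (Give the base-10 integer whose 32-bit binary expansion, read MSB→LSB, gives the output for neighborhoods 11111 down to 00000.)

  nb #####: next=.  (t=1,i=16, bit31=0)
  nb ####.: next=.  (t=1,i=17, bit30=0)
  nb ###.#: next=#  (t=0,i=2, bit29=1)
  nb ###..: next=.  (t=1,i=18, bit28=0)
  nb ##.##: next=#  (t=1,i=9, bit27=1)
  nb ##.#.: next=.  (t=0,i=3, bit26=0)
  nb ##..#: next=.  (t=1,i=12, bit25=0)
  nb ##...: next=#  (t=2,i=16, bit24=1)
  nb #.###: next=#  (t=0,i=0, bit23=1)
  nb #.##.: next=.  (t=1,i=7, bit22=0)
  nb #.#.#: next=#  (t=1,i=0, bit21=1)
  nb #.#..: next=.  (t=0,i=4, bit20=0)
  nb #..##: next=.  (t=1,i=13, bit19=0)
  nb #..#.: next=.  (t=0,i=6, bit18=0)
  nb #...#: next=#  (t=0,i=11, bit17=1)
  nb #....: next=#  (t=0,i=15, bit16=1)
  nb .####: next=#  (t=1,i=15, bit15=1)
  nb .###.: next=.  (t=0,i=1, bit14=0)
  nb .##.#: next=.  (t=1,i=8, bit13=0)
  nb .##..: next=.  (t=1,i=11, bit12=0)
  nb .#.##: next=.  (t=0,i=22, bit11=0)
  nb .#.#.: next=#  (t=0,i=8, bit10=1)
  nb .#..#: next=#  (t=0,i=5, bit9=1)
  nb .#...: next=#  (t=0,i=10, bit8=1)
  nb ..###: next=#  (t=1,i=14, bit7=1)
  nb ..##.: next=.  (t=2,i=14, bit6=0)
  nb ..#.#: next=#  (t=0,i=7, bit5=1)
  nb ..#..: next=.  (t=0,i=13, bit4=0)
  nb ...##: next=.  (t=2,i=13, bit3=0)
  nb ...#.: next=.  (t=0,i=12, bit2=0)
  nb ....#: next=.  (t=0,i=19, bit1=0)
  nb .....: next=#  (t=0,i=16, bit0=1)
  bits 00101001101000111000011110100001 = 698582945

698582945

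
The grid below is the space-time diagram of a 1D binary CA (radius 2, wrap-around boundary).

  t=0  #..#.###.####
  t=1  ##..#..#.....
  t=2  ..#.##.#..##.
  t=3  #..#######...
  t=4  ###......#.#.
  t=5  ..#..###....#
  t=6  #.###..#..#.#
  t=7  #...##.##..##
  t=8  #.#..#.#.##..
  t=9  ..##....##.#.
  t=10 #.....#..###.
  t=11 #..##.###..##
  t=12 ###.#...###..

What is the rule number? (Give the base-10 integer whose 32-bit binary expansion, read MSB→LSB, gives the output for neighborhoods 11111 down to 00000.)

911878675

  ##### -> .   bit 31 = 0  t=0,i=11
  ####. -> .   bit 30 = 0  t=0,i=12
  ###.# -> #   bit 29 = 1  t=0,i=7
  ###.. -> #   bit 28 = 1  t=0,i=0
  ##.## -> .   bit 27 = 0  t=0,i=8
  ##.#. -> #   bit 26 = 1  t=2,i=6
  ##..# -> #   bit 25 = 1  t=0,i=1
  ##... -> .   bit 24 = 0  t=2,i=12
  #.### -> .   bit 23 = 0  t=0,i=5
  #.##. -> #   bit 22 = 1  t=2,i=4
  #.#.# -> .   bit 21 = 0  t=4,i=11
  #.#.. -> #   bit 20 = 1  t=2,i=7
  #..## -> #   bit 19 = 1  t=2,i=9
  #..#. -> .   bit 18 = 0  t=0,i=2
  #...# -> #   bit 17 = 1  t=2,i=0
  #.... -> .   bit 16 = 0  t=1,i=9
  .#### -> .   bit 15 = 0  t=0,i=10
  .###. -> .   bit 14 = 0  t=0,i=6
  .##.# -> #   bit 13 = 1  t=2,i=5
  .##.. -> .   bit 12 = 0  t=1,i=1
  .#.## -> #   bit 11 = 1  t=0,i=4
  .#.#. -> .   bit 10 = 0  t=4,i=10
  .#..# -> #   bit 9 = 1  t=1,i=5
  .#... -> .   bit 8 = 0  t=1,i=8
  ..### -> .   bit 7 = 0  t=3,i=3
  ..##. -> .   bit 6 = 0  t=1,i=0
  ..#.# -> .   bit 5 = 0  t=0,i=3
  ..#.. -> #   bit 4 = 1  t=1,i=4
  ...## -> .   bit 3 = 0  t=1,i=12
  ...#. -> .   bit 2 = 0  t=2,i=1
  ....# -> #   bit 1 = 1  t=1,i=11
  ..... -> #   bit 0 = 1  t=1,i=10
  bits 00110110010110100010101000010011 = 911878675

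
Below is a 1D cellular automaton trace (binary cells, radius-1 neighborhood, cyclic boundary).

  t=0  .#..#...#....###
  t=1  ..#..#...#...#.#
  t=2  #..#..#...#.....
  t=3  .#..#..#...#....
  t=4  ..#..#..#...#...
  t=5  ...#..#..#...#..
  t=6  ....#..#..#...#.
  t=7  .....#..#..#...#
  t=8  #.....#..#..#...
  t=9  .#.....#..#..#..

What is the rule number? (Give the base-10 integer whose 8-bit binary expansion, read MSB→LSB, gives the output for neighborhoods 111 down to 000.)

88

  nb ###: next=.  (t=0,i=14, bit7=0)
  nb ##.: next=#  (t=0,i=15, bit6=1)
  nb #.#: next=.  (t=0,i=0, bit5=0)
  nb #..: next=#  (t=0,i=2, bit4=1)
  nb .##: next=#  (t=0,i=13, bit3=1)
  nb .#.: next=.  (t=0,i=1, bit2=0)
  nb ..#: next=.  (t=0,i=3, bit1=0)
  nb ...: next=.  (t=0,i=6, bit0=0)
  bits 01011000 = 88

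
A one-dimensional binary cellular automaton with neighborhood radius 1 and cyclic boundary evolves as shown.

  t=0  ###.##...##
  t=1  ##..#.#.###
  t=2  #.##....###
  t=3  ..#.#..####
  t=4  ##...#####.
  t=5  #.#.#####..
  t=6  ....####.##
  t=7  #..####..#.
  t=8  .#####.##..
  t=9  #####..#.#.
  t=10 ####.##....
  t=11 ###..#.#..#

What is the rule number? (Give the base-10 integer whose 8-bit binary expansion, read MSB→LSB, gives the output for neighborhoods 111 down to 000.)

154

  ###|#  b7=1 t=0,i=0
  ##.|.  b6=0 t=0,i=2
  #.#|.  b5=0 t=0,i=3
  #..|#  b4=1 t=0,i=6
  .##|#  b3=1 t=0,i=4
  .#.|.  b2=0 t=1,i=4
  ..#|#  b1=1 t=0,i=8
  ...|.  b0=0 t=0,i=7
  bits 10011010 = 154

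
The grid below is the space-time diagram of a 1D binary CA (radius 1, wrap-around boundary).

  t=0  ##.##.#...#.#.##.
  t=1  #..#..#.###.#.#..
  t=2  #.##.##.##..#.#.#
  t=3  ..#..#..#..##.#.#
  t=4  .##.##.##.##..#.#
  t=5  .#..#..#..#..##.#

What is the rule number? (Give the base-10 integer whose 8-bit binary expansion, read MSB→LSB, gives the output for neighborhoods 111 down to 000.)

  ###|#  b7=1 t=1,i=9
  ##.|.  b6=0 t=0,i=1
  #.#|.  b5=0 t=0,i=2
  #..|.  b4=0 t=0,i=7
  .##|#  b3=1 t=0,i=0
  .#.|#  b2=1 t=0,i=6
  ..#|#  b1=1 t=0,i=9
  ...|#  b0=1 t=0,i=8
  bits 10001111 = 143

143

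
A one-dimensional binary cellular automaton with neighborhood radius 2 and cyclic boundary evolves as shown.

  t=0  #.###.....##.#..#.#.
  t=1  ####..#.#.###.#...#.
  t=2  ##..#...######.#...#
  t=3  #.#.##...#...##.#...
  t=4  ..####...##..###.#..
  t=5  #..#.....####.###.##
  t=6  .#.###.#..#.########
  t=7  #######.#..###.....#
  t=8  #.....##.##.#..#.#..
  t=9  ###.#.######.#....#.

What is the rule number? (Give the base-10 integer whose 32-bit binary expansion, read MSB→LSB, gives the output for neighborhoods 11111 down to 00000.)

787086162

  nb #####: next=.  (t=2,i=10, bit31=0)
  nb ####.: next=.  (t=1,i=2, bit30=0)
  nb ###.#: next=#  (t=1,i=12, bit29=1)
  nb ###..: next=.  (t=0,i=4, bit28=0)
  nb ##.##: next=#  (t=5,i=13, bit27=1)
  nb ##.#.: next=#  (t=0,i=12, bit26=1)
  nb ##..#: next=#  (t=1,i=4, bit25=1)
  nb ##...: next=.  (t=0,i=5, bit24=0)
  nb #.###: next=#  (t=0,i=2, bit23=1)
  nb #.##.: next=#  (t=3,i=4, bit22=1)
  nb #.#.#: next=#  (t=0,i=0, bit21=1)
  nb #.#..: next=.  (t=0,i=13, bit20=0)
  nb #..##: next=#  (t=4,i=12, bit19=1)
  nb #..#.: next=.  (t=0,i=15, bit18=0)
  nb #...#: next=.  (t=1,i=16, bit17=0)
  nb #....: next=#  (t=0,i=6, bit16=1)
  nb .####: next=#  (t=1,i=1, bit15=1)
  nb .###.: next=#  (t=0,i=3, bit14=1)
  nb .##.#: next=#  (t=0,i=11, bit13=1)
  nb .##..: next=#  (t=3,i=5, bit12=1)
  nb .#.##: next=#  (t=0,i=1, bit11=1)
  nb .#.#.: next=.  (t=0,i=17, bit10=0)
  nb .#..#: next=#  (t=0,i=14, bit9=1)
  nb .#...: next=#  (t=1,i=15, bit8=1)
  nb ..###: next=.  (t=2,i=8, bit7=0)
  nb ..##.: next=#  (t=0,i=10, bit6=1)
  nb ..#.#: next=.  (t=0,i=16, bit5=0)
  nb ..#..: next=#  (t=2,i=4, bit4=1)
  nb ...##: next=.  (t=0,i=9, bit3=0)
  nb ...#.: next=.  (t=1,i=17, bit2=0)
  nb ....#: next=#  (t=0,i=8, bit1=1)
  nb .....: next=.  (t=0,i=7, bit0=0)
  bits 00101110111010011111101101010010 = 787086162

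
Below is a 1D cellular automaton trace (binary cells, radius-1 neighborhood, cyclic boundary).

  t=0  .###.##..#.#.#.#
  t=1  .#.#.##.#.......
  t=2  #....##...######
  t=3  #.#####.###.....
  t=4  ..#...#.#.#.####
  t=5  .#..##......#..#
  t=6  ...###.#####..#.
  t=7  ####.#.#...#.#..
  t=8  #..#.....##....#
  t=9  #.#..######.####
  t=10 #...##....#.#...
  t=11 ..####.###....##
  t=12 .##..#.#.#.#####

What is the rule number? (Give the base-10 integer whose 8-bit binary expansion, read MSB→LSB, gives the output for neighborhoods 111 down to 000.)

  ### -> .   bit 7 = 0  t=0,i=2
  ##. -> #   bit 6 = 1  t=0,i=3
  #.# -> .   bit 5 = 0  t=0,i=0
  #.. -> .   bit 4 = 0  t=0,i=7
  .## -> #   bit 3 = 1  t=0,i=1
  .#. -> .   bit 2 = 0  t=0,i=9
  ..# -> #   bit 1 = 1  t=0,i=8
  ... -> #   bit 0 = 1  t=1,i=10
  bits 01001011 = 75

75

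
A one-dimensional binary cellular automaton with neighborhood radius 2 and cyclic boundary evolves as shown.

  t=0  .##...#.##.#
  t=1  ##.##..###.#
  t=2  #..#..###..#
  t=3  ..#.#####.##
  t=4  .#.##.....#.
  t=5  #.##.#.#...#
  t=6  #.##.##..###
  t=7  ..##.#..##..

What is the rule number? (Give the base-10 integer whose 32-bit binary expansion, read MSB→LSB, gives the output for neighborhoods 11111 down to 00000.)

  nb #####: next=.  (t=3,i=6, bit31=0)
  nb ####.: next=.  (t=3,i=7, bit30=0)
  nb ###.#: next=.  (t=1,i=1, bit29=0)
  nb ###..: next=#  (t=2,i=8, bit28=1)
  nb ##.##: next=.  (t=1,i=2, bit27=0)
  nb ##.#.: next=.  (t=0,i=10, bit26=0)
  nb ##..#: next=.  (t=1,i=5, bit25=0)
  nb ##...: next=#  (t=0,i=3, bit24=1)
  nb #.###: next=#  (t=1,i=11, bit23=1)
  nb #.##.: next=#  (t=0,i=1, bit22=1)
  nb #.#.#: next=#  (t=0,i=11, bit21=1)
  nb #.#..: next=.  (t=5,i=7, bit20=0)
  nb #..##: next=#  (t=1,i=6, bit19=1)
  nb #..#.: next=#  (t=2,i=2, bit18=1)
  nb #...#: next=#  (t=0,i=4, bit17=1)
  nb #....: next=.  (t=4,i=6, bit16=0)
  nb .####: next=.  (t=3,i=5, bit15=0)
  nb .###.: next=#  (t=1,i=0, bit14=1)
  nb .##.#: next=#  (t=0,i=9, bit13=1)
  nb .##..: next=.  (t=0,i=2, bit12=0)
  nb .#.##: next=#  (t=0,i=0, bit11=1)
  nb .#.#.: next=#  (t=5,i=6, bit10=1)
  nb .#..#: next=#  (t=2,i=4, bit9=1)
  nb .#...: next=.  (t=5,i=8, bit8=0)
  nb ..###: next=#  (t=1,i=7, bit7=1)
  nb ..##.: next=#  (t=2,i=11, bit6=1)
  nb ..#.#: next=.  (t=0,i=6, bit5=0)
  nb ..#..: next=.  (t=2,i=3, bit4=0)
  nb ...##: next=#  (t=5,i=10, bit3=1)
  nb ...#.: next=.  (t=0,i=5, bit2=0)
  nb ....#: next=.  (t=4,i=8, bit1=0)
  nb .....: next=#  (t=4,i=7, bit0=1)
  bits 00010001111011100110111011001001 = 300838601

300838601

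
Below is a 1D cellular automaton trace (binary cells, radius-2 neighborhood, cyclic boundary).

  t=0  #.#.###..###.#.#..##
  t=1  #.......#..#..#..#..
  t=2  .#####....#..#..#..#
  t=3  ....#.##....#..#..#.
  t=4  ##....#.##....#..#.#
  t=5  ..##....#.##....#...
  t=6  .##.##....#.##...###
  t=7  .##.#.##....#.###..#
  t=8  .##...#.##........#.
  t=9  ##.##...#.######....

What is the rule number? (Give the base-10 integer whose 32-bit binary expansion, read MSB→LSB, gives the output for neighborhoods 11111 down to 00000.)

  #####|.  b31=0 t=2,i=3
  ####.|#  b30=1 t=2,i=4
  ###.#|#  b29=1 t=0,i=0
  ###..|.  b28=0 t=0,i=6
  ##.##|.  b27=0 t=6,i=0
  ##.#.|.  b26=0 t=0,i=1
  ##..#|.  b25=0 t=0,i=7
  ##...|#  b24=1 t=2,i=6
  #.###|.  b23=0 t=0,i=4
  #.##.|#  b22=1 t=3,i=6
  #.#.#|.  b21=0 t=0,i=2
  #.#..|.  b20=0 t=0,i=15
  #..##|#  b19=1 t=0,i=8
  #..#.|#  b18=1 t=1,i=10
  #...#|#  b17=1 t=6,i=15
  #....|#  b16=1 t=1,i=2
  .####|.  b15=0 t=2,i=2
  .###.|.  b14=0 t=0,i=5
  .##.#|#  b13=1 t=6,i=2
  .##..|.  b12=0 t=3,i=7
  .#.##|.  b11=0 t=0,i=3
  .#.#.|#  b10=1 t=0,i=14
  .#..#|.  b9=0 t=0,i=16
  .#...|#  b8=1 t=1,i=1
  ..###|.  b7=0 t=0,i=9
  ..##.|#  b6=1 t=5,i=2
  ..#.#|.  b5=0 t=2,i=19
  ..#..|.  b4=0 t=1,i=0
  ...##|#  b3=1 t=5,i=1
  ...#.|.  b2=0 t=1,i=7
  ....#|.  b1=0 t=1,i=6
  .....|#  b0=1 t=1,i=3
  bits 01100001010011110010010101001001 = 1632576841

1632576841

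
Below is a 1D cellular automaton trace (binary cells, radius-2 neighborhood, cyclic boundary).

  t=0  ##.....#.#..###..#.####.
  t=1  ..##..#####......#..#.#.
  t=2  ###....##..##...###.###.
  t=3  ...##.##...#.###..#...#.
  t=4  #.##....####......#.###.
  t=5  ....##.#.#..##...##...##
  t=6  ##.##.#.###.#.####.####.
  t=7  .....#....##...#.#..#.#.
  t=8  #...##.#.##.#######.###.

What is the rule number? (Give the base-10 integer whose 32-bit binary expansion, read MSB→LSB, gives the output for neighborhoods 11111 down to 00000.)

2769520252

  [31] ##### => #  t=1,i=8
  [30] ####. => .  t=0,i=21
  [29] ###.# => #  t=0,i=22
  [28] ###.. => .  t=0,i=14
  [27] ##.## => .  t=0,i=23
  [26] ##.#. => #  t=4,i=23
  [25] ##..# => .  t=0,i=15
  [24] ##... => #  t=0,i=2
  [23] #.### => .  t=0,i=19
  [22] #.##. => .  t=0,i=0
  [21] #.#.# => .  t=4,i=0
  [20] #.#.. => #  t=0,i=9
  [19] #..## => .  t=0,i=11
  [18] #..#. => .  t=0,i=16
  [17] #...# => #  t=1,i=0
  [16] #.... => #  t=0,i=3
  [15] .#### => #  t=0,i=20
  [14] .###. => .  t=0,i=13
  [13] .##.# => .  t=3,i=4
  [12] .##.. => .  t=0,i=1
  [11] .#.## => .  t=0,i=18
  [10] .#.#. => #  t=0,i=8
  [9] .#..# => #  t=0,i=10
  [8] .#... => .  t=1,i=23
  [7] ..### => .  t=0,i=12
  [6] ..##. => #  t=1,i=2
  [5] ..#.# => #  t=0,i=7
  [4] ..#.. => #  t=1,i=17
  [3] ...## => #  t=1,i=1
  [2] ...#. => #  t=0,i=6
  [1] ....# => .  t=0,i=5
  [0] ..... => .  t=0,i=4
  bits 10100101000100111000011001111100 = 2769520252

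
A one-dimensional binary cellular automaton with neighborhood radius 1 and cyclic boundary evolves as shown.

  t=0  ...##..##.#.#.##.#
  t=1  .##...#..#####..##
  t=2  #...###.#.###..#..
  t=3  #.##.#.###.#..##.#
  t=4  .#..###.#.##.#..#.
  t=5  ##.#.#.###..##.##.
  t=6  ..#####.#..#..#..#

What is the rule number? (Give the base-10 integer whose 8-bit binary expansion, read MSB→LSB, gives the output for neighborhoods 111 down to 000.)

167

  nb ###: next=#  (t=1,i=10, bit7=1)
  nb ##.: next=.  (t=0,i=4, bit6=0)
  nb #.#: next=#  (t=0,i=9, bit5=1)
  nb #..: next=.  (t=0,i=0, bit4=0)
  nb .##: next=.  (t=0,i=3, bit3=0)
  nb .#.: next=#  (t=0,i=10, bit2=1)
  nb ..#: next=#  (t=0,i=2, bit1=1)
  nb ...: next=#  (t=0,i=1, bit0=1)
  bits 10100111 = 167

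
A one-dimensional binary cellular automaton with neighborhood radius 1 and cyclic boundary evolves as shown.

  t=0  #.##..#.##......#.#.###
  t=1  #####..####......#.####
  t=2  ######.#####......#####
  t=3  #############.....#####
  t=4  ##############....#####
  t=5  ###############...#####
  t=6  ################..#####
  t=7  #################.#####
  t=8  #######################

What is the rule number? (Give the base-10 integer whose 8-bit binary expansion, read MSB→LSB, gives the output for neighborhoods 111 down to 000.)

248

  [7] ### => #  t=0,i=21
  [6] ##. => #  t=0,i=0
  [5] #.# => #  t=0,i=1
  [4] #.. => #  t=0,i=4
  [3] .## => #  t=0,i=2
  [2] .#. => .  t=0,i=6
  [1] ..# => .  t=0,i=5
  [0] ... => .  t=0,i=11
  bits 11111000 = 248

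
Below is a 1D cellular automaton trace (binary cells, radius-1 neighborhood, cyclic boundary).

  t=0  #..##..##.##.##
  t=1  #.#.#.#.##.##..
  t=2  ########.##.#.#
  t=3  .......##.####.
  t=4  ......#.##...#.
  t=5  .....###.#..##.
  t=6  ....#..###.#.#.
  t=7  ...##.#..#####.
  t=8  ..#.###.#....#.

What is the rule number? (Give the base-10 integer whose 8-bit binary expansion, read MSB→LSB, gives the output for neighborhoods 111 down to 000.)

  nb ###: next=.  (t=0,i=14, bit7=0)
  nb ##.: next=#  (t=0,i=0, bit6=1)
  nb #.#: next=#  (t=0,i=9, bit5=1)
  nb #..: next=.  (t=0,i=1, bit4=0)
  nb .##: next=.  (t=0,i=3, bit3=0)
  nb .#.: next=#  (t=1,i=0, bit2=1)
  nb ..#: next=#  (t=0,i=2, bit1=1)
  nb ...: next=.  (t=3,i=0, bit0=0)
  bits 01100110 = 102

102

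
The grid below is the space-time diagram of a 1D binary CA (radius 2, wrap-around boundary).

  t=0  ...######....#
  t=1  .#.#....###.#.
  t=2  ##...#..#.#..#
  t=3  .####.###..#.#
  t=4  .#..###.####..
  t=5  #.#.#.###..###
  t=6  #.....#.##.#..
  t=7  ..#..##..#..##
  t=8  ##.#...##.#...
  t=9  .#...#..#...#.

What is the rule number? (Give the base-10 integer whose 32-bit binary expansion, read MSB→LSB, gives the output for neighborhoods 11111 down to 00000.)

998711972

  nb #####: next=.  (t=0,i=5, bit31=0)
  nb ####.: next=.  (t=0,i=7, bit30=0)
  nb ###.#: next=#  (t=1,i=10, bit29=1)
  nb ###..: next=#  (t=0,i=8, bit28=1)
  nb ##.##: next=#  (t=3,i=5, bit27=1)
  nb ##.#.: next=.  (t=1,i=11, bit26=0)
  nb ##..#: next=#  (t=3,i=9, bit25=1)
  nb ##...: next=#  (t=0,i=9, bit24=1)
  nb #.###: next=#  (t=3,i=1, bit23=1)
  nb #.##.: next=.  (t=6,i=8, bit22=0)
  nb #.#.#: next=.  (t=3,i=13, bit21=0)
  nb #.#..: next=.  (t=1,i=3, bit20=0)
  nb #..##: next=.  (t=2,i=12, bit19=0)
  nb #..#.: next=#  (t=1,i=0, bit18=1)
  nb #...#: next=#  (t=0,i=1, bit17=1)
  nb #....: next=#  (t=0,i=10, bit16=1)
  nb .####: next=.  (t=0,i=4, bit15=0)
  nb .###.: next=.  (t=1,i=9, bit14=0)
  nb .##.#: next=#  (t=6,i=9, bit13=1)
  nb .##..: next=.  (t=7,i=6, bit12=0)
  nb .#.##: next=.  (t=3,i=0, bit11=0)
  nb .#.#.: next=.  (t=1,i=2, bit10=0)
  nb .#..#: next=#  (t=1,i=13, bit9=1)
  nb .#...: next=.  (t=0,i=0, bit8=0)
  nb ..###: next=#  (t=0,i=3, bit7=1)
  nb ..##.: next=.  (t=7,i=5, bit6=0)
  nb ..#.#: next=#  (t=1,i=1, bit5=1)
  nb ..#..: next=.  (t=0,i=13, bit4=0)
  nb ...##: next=.  (t=0,i=2, bit3=0)
  nb ...#.: next=#  (t=0,i=12, bit2=1)
  nb ....#: next=.  (t=0,i=11, bit1=0)
  nb .....: next=.  (t=6,i=3, bit0=0)
  bits 00111011100001110010001010100100 = 998711972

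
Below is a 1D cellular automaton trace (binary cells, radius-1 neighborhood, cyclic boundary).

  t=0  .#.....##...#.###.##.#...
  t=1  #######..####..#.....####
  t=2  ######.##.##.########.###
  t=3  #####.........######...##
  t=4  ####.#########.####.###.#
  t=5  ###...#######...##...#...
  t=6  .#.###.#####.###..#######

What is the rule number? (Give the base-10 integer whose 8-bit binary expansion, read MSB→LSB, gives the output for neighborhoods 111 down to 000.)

  [7] ### => #  t=0,i=15
  [6] ##. => .  t=0,i=8
  [5] #.# => .  t=0,i=13
  [4] #.. => #  t=0,i=2
  [3] .## => .  t=0,i=7
  [2] .#. => #  t=0,i=1
  [1] ..# => #  t=0,i=0
  [0] ... => #  t=0,i=3
  bits 10010111 = 151

151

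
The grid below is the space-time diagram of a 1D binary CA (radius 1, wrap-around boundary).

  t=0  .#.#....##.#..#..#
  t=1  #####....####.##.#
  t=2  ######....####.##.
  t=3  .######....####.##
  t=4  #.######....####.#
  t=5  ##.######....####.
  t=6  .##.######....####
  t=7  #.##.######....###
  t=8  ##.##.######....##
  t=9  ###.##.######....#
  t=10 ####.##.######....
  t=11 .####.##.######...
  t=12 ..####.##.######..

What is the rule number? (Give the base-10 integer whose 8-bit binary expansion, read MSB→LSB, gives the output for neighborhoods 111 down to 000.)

244

  [7] ### => #  t=1,i=0
  [6] ##. => #  t=0,i=9
  [5] #.# => #  t=0,i=0
  [4] #.. => #  t=0,i=4
  [3] .## => .  t=0,i=8
  [2] .#. => #  t=0,i=1
  [1] ..# => .  t=0,i=7
  [0] ... => .  t=0,i=5
  bits 11110100 = 244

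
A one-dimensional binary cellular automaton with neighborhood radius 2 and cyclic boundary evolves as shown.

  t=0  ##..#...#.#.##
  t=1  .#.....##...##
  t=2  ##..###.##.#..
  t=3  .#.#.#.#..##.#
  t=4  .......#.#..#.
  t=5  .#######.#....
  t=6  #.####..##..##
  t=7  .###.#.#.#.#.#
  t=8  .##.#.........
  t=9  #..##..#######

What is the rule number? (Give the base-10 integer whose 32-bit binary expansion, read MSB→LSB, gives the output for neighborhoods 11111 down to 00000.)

  ##### -> #   bit 31 = 1  t=5,i=3
  ####. -> .   bit 30 = 0  t=0,i=0
  ###.# -> .   bit 29 = 0  t=2,i=6
  ###.. -> #   bit 28 = 1  t=0,i=1
  ##.## -> #   bit 27 = 1  t=2,i=7
  ##.#. -> #   bit 26 = 1  t=1,i=0
  ##..# -> .   bit 25 = 0  t=0,i=2
  ##... -> #   bit 24 = 1  t=1,i=9
  #.### -> #   bit 23 = 1  t=0,i=12
  #.##. -> .   bit 22 = 0  t=2,i=8
  #.#.# -> .   bit 21 = 0  t=0,i=10
  #.#.. -> #   bit 20 = 1  t=1,i=1
  #..## -> #   bit 19 = 1  t=2,i=3
  #..#. -> .   bit 18 = 0  t=0,i=3
  #...# -> .   bit 17 = 0  t=0,i=6
  #.... -> .   bit 16 = 0  t=1,i=3
  .#### -> #   bit 15 = 1  t=0,i=13
  .###. -> #   bit 14 = 1  t=2,i=5
  .##.# -> .   bit 13 = 0  t=1,i=13
  .##.. -> #   bit 12 = 1  t=1,i=8
  .#.## -> .   bit 11 = 0  t=0,i=11
  .#.#. -> .   bit 10 = 0  t=0,i=9
  .#..# -> .   bit 9 = 0  t=2,i=12
  .#... -> .   bit 8 = 0  t=0,i=5
  ..### -> .   bit 7 = 0  t=2,i=4
  ..##. -> .   bit 6 = 0  t=1,i=7
  ..#.# -> #   bit 5 = 1  t=0,i=8
  ..#.. -> .   bit 4 = 0  t=0,i=4
  ...## -> #   bit 3 = 1  t=1,i=6
  ...#. -> #   bit 2 = 1  t=0,i=7
  ....# -> #   bit 1 = 1  t=1,i=5
  ..... -> #   bit 0 = 1  t=1,i=4
  bits 10011101100110001101000000101111 = 2644037679

2644037679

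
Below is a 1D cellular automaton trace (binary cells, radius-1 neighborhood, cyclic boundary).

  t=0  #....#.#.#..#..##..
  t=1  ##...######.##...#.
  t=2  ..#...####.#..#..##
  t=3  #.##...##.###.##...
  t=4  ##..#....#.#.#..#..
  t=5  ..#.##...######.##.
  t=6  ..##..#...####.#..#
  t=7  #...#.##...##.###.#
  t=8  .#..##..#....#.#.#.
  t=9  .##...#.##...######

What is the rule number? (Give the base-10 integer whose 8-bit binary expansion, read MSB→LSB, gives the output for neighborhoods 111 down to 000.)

  nb ###: next=#  (t=1,i=6, bit7=1)
  nb ##.: next=.  (t=0,i=16, bit6=0)
  nb #.#: next=#  (t=0,i=6, bit5=1)
  nb #..: next=#  (t=0,i=1, bit4=1)
  nb .##: next=.  (t=0,i=15, bit3=0)
  nb .#.: next=#  (t=0,i=0, bit2=1)
  nb ..#: next=.  (t=0,i=4, bit1=0)
  nb ...: next=.  (t=0,i=2, bit0=0)
  bits 10110100 = 180

180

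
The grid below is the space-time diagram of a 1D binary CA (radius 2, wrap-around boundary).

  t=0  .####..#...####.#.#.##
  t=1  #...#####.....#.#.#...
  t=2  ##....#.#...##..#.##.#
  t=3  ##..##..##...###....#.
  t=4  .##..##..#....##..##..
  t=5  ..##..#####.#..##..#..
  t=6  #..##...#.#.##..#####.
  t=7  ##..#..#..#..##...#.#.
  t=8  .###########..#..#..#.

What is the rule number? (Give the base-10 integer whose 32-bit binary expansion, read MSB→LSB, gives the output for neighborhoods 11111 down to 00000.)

3123991318

  ##### -> #   bit 31 = 1  t=1,i=6
  ####. -> .   bit 30 = 0  t=0,i=3
  ###.# -> #   bit 29 = 1  t=0,i=14
  ###.. -> #   bit 28 = 1  t=0,i=4
  ##.## -> #   bit 27 = 1  t=0,i=0
  ##.#. -> .   bit 26 = 0  t=0,i=15
  ##..# -> #   bit 25 = 1  t=0,i=5
  ##... -> .   bit 24 = 0  t=1,i=9
  #.### -> .   bit 23 = 0  t=0,i=1
  #.##. -> .   bit 22 = 0  t=0,i=20
  #.#.# -> #   bit 21 = 1  t=0,i=16
  #.#.. -> #   bit 20 = 1  t=1,i=18
  #..## -> .   bit 19 = 0  t=3,i=3
  #..#. -> #   bit 18 = 1  t=0,i=6
  #...# -> .   bit 17 = 0  t=0,i=9
  #.... -> .   bit 16 = 0  t=1,i=10
  .#### -> .   bit 15 = 0  t=0,i=2
  .###. -> #   bit 14 = 1  t=2,i=0
  .##.# -> .   bit 13 = 0  t=0,i=21
  .##.. -> #   bit 12 = 1  t=2,i=13
  .#.## -> .   bit 11 = 0  t=0,i=19
  .#.#. -> .   bit 10 = 0  t=0,i=17
  .#..# -> #   bit 9 = 1  t=5,i=13
  .#... -> #   bit 8 = 1  t=0,i=8
  ..### -> .   bit 7 = 0  t=0,i=11
  ..##. -> .   bit 6 = 0  t=2,i=12
  ..#.# -> .   bit 5 = 0  t=1,i=14
  ..#.. -> #   bit 4 = 1  t=0,i=7
  ...## -> .   bit 3 = 0  t=0,i=10
  ...#. -> #   bit 2 = 1  t=1,i=13
  ....# -> #   bit 1 = 1  t=1,i=12
  ..... -> .   bit 0 = 0  t=1,i=11
  bits 10111010001101000101001100010110 = 3123991318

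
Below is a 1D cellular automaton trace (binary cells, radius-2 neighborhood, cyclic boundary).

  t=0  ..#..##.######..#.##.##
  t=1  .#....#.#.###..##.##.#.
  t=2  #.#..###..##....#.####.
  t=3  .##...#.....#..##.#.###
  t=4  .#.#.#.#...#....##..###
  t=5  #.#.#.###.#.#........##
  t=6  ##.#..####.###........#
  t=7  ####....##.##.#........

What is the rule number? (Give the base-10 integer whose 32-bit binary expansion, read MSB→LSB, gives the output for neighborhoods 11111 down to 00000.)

3855901988

  [31] ##### => #  t=0,i=10
  [30] ####. => #  t=0,i=12
  [29] ###.# => #  t=2,i=21
  [28] ###.. => .  t=0,i=13
  [27] ##.## => .  t=0,i=7
  [26] ##.#. => #  t=1,i=20
  [25] ##..# => .  t=0,i=0
  [24] ##... => #  t=2,i=12
  [23] #.### => #  t=0,i=8
  [22] #.##. => #  t=0,i=18
  [21] #.#.# => .  t=1,i=8
  [20] #.#.. => #  t=1,i=21
  [19] #..## => .  t=0,i=4
  [18] #..#. => #  t=0,i=1
  [17] #...# => .  t=3,i=4
  [16] #.... => .  t=1,i=3
  [15] .#### => .  t=0,i=9
  [14] .###. => #  t=1,i=11
  [13] .##.# => #  t=0,i=6
  [12] .##.. => .  t=0,i=22
  [11] .#.## => .  t=0,i=17
  [10] .#.#. => #  t=1,i=7
  [9] .#..# => .  t=0,i=3
  [8] .#... => #  t=1,i=2
  [7] ..### => .  t=2,i=5
  [6] ..##. => .  t=0,i=5
  [5] ..#.# => #  t=0,i=16
  [4] ..#.. => .  t=0,i=2
  [3] ...## => .  t=4,i=15
  [2] ...#. => #  t=1,i=5
  [1] ....# => .  t=1,i=4
  [0] ..... => .  t=3,i=9
  bits 11100101110101000110010100100100 = 3855901988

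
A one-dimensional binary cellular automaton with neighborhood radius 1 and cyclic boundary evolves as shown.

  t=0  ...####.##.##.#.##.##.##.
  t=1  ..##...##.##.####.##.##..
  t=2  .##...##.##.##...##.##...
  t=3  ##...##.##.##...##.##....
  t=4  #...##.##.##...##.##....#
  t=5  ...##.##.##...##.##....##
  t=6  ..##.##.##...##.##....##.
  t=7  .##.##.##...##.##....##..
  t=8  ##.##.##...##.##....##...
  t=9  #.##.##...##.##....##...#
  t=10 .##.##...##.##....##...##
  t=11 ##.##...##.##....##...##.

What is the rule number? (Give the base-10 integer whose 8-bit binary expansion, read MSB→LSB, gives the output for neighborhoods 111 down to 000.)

46

  [7] ### => .  t=0,i=4
  [6] ##. => .  t=0,i=6
  [5] #.# => #  t=0,i=7
  [4] #.. => .  t=0,i=24
  [3] .## => #  t=0,i=3
  [2] .#. => #  t=0,i=14
  [1] ..# => #  t=0,i=2
  [0] ... => .  t=0,i=0
  bits 00101110 = 46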